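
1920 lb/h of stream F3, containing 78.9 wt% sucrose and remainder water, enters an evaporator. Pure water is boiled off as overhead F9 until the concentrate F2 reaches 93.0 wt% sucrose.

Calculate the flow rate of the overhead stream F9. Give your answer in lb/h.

sucrose is conserved: 1920×0.789 = 1514.9 lb/h all reports to the concentrate.
Concentrate = 1514.9/(target fraction) = 1628.9 lb/h.
Overhead = 1920 − 1628.9 = 291.1 lb/h.

291.1 lb/h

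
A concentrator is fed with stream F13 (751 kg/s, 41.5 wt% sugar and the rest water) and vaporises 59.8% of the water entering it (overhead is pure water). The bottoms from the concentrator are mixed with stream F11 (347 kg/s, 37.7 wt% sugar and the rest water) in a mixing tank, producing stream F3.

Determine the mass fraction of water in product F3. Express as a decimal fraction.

Vapour removed = 0.598×0.585×751 = 262.72 kg/s; concentrate = 488.28 kg/s.
water reaching the mixer = 176.61 (from concentrate) + 347×0.623 = 392.79 kg/s.
Product flow = 488.28 + 347 = 835.28 kg/s; water fraction = 0.470.

0.470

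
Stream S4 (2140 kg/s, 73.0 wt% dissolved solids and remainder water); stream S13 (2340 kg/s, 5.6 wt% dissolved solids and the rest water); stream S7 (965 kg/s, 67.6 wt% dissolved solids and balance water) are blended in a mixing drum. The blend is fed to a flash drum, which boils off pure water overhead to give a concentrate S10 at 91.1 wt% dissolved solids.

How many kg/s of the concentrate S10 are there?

2575 kg/s

dissolved solids entering = 2140×0.730 + 2340×0.056 + 965×0.676 = 2345.6 kg/s.
All dissolved solids reports to S10, so S10 = 2345.6/0.911 = 2574.7 kg/s.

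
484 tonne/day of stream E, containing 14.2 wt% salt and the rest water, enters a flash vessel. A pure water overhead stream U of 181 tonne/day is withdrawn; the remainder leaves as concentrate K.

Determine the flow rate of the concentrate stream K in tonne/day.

303 tonne/day

Concentrate = 484 − 181 = 303 tonne/day.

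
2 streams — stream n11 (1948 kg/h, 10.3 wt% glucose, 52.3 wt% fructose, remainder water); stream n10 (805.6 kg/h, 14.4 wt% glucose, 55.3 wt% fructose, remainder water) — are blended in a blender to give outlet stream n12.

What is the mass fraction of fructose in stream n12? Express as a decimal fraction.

Total flow out = 1948 + 805.6 = 2753.6 kg/h.
fructose in = 1948×0.523 + 805.6×0.553 = 1464.3 kg/h.
fructose mass fraction in n12 = 1464.3/2753.6 = 0.532.

0.532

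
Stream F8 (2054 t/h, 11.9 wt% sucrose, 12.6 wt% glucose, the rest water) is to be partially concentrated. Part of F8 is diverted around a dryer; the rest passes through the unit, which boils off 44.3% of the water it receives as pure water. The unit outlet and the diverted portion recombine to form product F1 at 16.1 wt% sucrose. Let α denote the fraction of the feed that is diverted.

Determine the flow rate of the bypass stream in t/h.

452 t/h

All 2054×0.119 = 244.43 t/h of sucrose reaches F1, so F1 = 244.43/0.161 = 1518.2 t/h and vapour = 535.83 t/h.
The evaporator receives (1−α)·2054 of feed at 0.755 water and removes 0.443 of that water:
0.443×0.755×(1−α)×2054 = 535.83
(1−α) = 535.83/686.99 = 0.7800;  α = 0.2200.
Bypass flow = 0.2200×2054 = 451.96 t/h.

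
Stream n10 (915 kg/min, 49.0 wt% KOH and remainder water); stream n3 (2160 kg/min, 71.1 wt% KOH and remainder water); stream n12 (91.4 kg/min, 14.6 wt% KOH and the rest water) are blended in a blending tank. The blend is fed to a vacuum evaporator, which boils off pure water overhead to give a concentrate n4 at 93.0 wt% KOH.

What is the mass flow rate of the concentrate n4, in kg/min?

2148 kg/min

KOH entering = 915×0.490 + 2160×0.711 + 91.4×0.146 = 1997.5 kg/min.
All KOH reports to n4, so n4 = 1997.5/0.930 = 2147.8 kg/min.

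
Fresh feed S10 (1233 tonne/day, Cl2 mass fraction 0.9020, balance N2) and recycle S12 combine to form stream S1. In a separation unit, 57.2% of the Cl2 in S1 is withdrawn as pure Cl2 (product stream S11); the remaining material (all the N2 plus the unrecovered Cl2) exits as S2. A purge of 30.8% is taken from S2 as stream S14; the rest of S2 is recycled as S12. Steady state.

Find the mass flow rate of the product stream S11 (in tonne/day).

903.9 tonne/day

Cl2 in S1: m_A = 1233×0.902 + (1−0.308)·(1−0.572)·m_A, so m_A = 1112.2/0.7038 = 1580.2 tonne/day.
Product S11 = 0.572×1580.2 = 903.86 tonne/day.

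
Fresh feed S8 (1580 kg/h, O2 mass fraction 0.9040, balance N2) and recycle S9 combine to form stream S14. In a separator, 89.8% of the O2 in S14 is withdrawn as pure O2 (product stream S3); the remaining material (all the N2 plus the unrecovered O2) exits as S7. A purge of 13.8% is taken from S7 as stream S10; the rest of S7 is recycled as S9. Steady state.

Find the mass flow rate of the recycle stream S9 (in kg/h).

N2 enters only via S8 and leaves only via the purge: 1580×0.096 = 0.138×(N2 in S7), and the separator passes all N2, so N2 in S14 = N2 in S7 = 1099.1 kg/h.
O2 in S14: m_A = 1580×0.904 + (1−0.138)·(1−0.898)·m_A, so m_A = 1428.3/0.9121 = 1566 kg/h.
S7 = (1−0.898)×1566 + 1099.1 = 1258.9 kg/h.
Recycle S9 = (1−0.138)×1258.9 = 1085.1 kg/h.

1085 kg/h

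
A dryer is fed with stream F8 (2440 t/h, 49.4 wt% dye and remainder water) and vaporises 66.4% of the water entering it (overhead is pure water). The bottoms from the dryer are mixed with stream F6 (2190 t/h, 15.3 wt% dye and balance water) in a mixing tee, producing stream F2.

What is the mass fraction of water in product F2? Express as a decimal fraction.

Vapour removed = 0.664×0.506×2440 = 819.8 t/h; concentrate = 1620.2 t/h.
water reaching the mixer = 414.84 (from concentrate) + 2190×0.847 = 2269.8 t/h.
Product flow = 1620.2 + 2190 = 3810.2 t/h; water fraction = 0.596.

0.596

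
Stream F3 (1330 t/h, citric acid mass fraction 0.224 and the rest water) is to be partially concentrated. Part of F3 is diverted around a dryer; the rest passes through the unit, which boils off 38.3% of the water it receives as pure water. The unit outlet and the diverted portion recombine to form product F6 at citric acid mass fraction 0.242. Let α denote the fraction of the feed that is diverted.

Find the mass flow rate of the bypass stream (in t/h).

All 1330×0.224 = 297.92 t/h of citric acid reaches F6, so F6 = 297.92/0.242 = 1231.1 t/h and vapour = 98.926 t/h.
The evaporator receives (1−α)·1330 of feed at 0.776 water and removes 0.383 of that water:
0.383×0.776×(1−α)×1330 = 98.926
(1−α) = 98.926/395.29 = 0.2503;  α = 0.7497.
Bypass flow = 0.7497×1330 = 997.15 t/h.

997.2 t/h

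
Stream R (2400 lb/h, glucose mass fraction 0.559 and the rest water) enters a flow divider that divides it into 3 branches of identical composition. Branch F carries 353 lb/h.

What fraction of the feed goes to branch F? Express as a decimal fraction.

0.147

Fraction to F = 353/2400 = 0.1471.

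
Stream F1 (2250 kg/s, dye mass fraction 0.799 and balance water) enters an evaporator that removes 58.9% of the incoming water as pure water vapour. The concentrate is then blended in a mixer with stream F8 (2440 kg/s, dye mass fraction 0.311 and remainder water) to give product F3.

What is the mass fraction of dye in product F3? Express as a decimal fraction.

0.578

Vapour removed = 0.589×0.201×2250 = 266.38 kg/s; concentrate = 1983.6 kg/s.
dye reaching the mixer = 1797.8 (from concentrate) + 2440×0.311 = 2556.6 kg/s.
Product flow = 1983.6 + 2440 = 4423.6 kg/s; dye fraction = 0.578.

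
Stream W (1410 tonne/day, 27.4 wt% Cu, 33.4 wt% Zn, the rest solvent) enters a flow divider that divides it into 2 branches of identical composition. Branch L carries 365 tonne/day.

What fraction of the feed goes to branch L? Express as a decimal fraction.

0.259

Fraction to L = 365/1410 = 0.2589.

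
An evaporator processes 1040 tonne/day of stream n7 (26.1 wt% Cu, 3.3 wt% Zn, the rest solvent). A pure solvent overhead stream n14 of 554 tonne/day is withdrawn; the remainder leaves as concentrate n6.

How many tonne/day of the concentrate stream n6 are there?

486 tonne/day

Concentrate = 1040 − 554 = 486 tonne/day.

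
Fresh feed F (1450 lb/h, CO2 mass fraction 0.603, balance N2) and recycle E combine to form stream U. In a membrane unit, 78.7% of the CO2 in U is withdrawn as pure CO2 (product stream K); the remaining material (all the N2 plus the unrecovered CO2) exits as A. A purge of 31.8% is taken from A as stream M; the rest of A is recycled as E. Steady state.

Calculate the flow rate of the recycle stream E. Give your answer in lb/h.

1383 lb/h

N2 enters only via F and leaves only via the purge: 1450×0.397 = 0.318×(N2 in A), and the membrane unit passes all N2, so N2 in U = N2 in A = 1810.2 lb/h.
CO2 in U: m_A = 1450×0.603 + (1−0.318)·(1−0.787)·m_A, so m_A = 874.35/0.8547 = 1022.9 lb/h.
A = (1−0.787)×1022.9 + 1810.2 = 2028.1 lb/h.
Recycle E = (1−0.318)×2028.1 = 1383.2 lb/h.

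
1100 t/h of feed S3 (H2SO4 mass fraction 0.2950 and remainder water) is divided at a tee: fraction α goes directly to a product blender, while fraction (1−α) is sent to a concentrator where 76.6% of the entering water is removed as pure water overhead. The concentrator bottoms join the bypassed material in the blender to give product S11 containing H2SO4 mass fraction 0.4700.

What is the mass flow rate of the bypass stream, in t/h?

All 1100×0.295 = 324.5 t/h of H2SO4 reaches S11, so S11 = 324.5/0.470 = 690.43 t/h and vapour = 409.57 t/h.
The evaporator receives (1−α)·1100 of feed at 0.705 water and removes 0.766 of that water:
0.766×0.705×(1−α)×1100 = 409.57
(1−α) = 409.57/594.03 = 0.6895;  α = 0.3105.
Bypass flow = 0.3105×1100 = 341.57 t/h.

341.6 t/h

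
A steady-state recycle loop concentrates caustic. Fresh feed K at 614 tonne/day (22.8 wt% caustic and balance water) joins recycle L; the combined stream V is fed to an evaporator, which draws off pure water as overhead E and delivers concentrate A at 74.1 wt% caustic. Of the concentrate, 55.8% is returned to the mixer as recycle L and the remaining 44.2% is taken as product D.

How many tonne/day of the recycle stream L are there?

Overall caustic balance (none leaves overhead): caustic in fresh feed = caustic in product, i.e. 614×0.228 = (1−0.558)·A·0.741.
A = 139.99/(0.741×0.442) = 427.43 tonne/day.
Recycle L = 0.558×427.43 = 238.5 tonne/day.

238.5 tonne/day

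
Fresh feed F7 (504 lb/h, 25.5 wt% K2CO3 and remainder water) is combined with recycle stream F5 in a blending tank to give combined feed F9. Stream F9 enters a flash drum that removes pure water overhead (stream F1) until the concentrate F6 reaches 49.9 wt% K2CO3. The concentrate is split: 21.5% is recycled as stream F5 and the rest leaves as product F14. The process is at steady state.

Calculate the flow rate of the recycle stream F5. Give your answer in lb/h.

Overall K2CO3 balance (none leaves overhead): K2CO3 in fresh feed = K2CO3 in product, i.e. 504×0.255 = (1−0.215)·F6·0.499.
F6 = 128.52/(0.499×0.785) = 328.1 lb/h.
Recycle F5 = 0.215×328.1 = 70.541 lb/h.

70.54 lb/h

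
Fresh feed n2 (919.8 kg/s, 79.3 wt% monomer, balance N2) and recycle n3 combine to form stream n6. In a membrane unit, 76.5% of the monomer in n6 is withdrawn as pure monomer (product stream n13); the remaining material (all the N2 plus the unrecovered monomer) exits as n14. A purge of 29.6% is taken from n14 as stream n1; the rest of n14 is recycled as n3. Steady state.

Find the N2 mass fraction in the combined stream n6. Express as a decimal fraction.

0.424

N2 enters only via n2 and leaves only via the purge: 919.8×0.207 = 0.296×(N2 in n14), and the membrane unit passes all N2, so N2 in n6 = N2 in n14 = 643.24 kg/s.
monomer in n6: m_A = 919.8×0.793 + (1−0.296)·(1−0.765)·m_A, so m_A = 729.4/0.8346 = 874 kg/s.
n6 = 874 + 643.24 = 1517.2 kg/s.
N2 fraction in n6 = 643.24/1517.2 = 0.424.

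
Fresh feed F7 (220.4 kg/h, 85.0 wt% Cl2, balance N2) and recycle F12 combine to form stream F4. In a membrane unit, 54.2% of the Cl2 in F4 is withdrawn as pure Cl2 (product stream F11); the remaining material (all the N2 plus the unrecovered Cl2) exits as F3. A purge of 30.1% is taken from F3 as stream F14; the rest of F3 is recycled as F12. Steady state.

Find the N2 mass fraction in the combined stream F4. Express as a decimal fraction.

N2 enters only via F7 and leaves only via the purge: 220.4×0.150 = 0.301×(N2 in F3), and the membrane unit passes all N2, so N2 in F4 = N2 in F3 = 109.83 kg/h.
Cl2 in F4: m_A = 220.4×0.850 + (1−0.301)·(1−0.542)·m_A, so m_A = 187.34/0.6799 = 275.56 kg/h.
F4 = 275.56 + 109.83 = 385.39 kg/h.
N2 fraction in F4 = 109.83/385.39 = 0.2850.

0.2850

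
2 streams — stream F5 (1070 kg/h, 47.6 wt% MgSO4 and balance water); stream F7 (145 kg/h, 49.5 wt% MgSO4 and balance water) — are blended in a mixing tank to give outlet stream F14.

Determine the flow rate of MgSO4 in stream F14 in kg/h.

MgSO4 out = MgSO4 in = 1070×0.476 + 145×0.495 = 581.1 kg/h.

581.1 kg/h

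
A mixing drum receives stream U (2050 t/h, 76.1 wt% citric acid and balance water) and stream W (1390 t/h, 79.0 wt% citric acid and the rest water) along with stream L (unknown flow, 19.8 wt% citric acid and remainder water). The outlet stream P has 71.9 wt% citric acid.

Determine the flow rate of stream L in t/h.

Let L be the unknown flow. Total out = 3440 + L.
citric acid balance: 2658.2 + 0.198·L = 0.719·(3440 + L)
(0.198 − 0.719)·L = 0.719×3440 − 2658.2 = -184.79
L = -184.79 / -0.521 = 354.68 t/h

354.7 t/h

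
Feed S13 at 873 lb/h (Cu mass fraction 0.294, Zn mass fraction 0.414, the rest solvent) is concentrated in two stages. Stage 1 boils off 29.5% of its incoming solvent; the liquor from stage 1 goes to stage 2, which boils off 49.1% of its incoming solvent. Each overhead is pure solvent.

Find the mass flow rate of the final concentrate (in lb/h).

solvent in feed = 873×0.292 = 254.92 lb/h.
After stage 1: solvent left = (1−0.295)×254.92 = 179.72; stream total = 797.8 lb/h.
After stage 2: solvent left = (1−0.491)×179.72 = 91.475; final concentrate = 709.56 lb/h.

709.6 lb/h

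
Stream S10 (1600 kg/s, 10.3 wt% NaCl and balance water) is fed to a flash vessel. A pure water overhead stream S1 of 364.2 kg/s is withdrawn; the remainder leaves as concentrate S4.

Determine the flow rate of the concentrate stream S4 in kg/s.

Concentrate = 1600 − 364.2 = 1235.8 kg/s.

1236 kg/s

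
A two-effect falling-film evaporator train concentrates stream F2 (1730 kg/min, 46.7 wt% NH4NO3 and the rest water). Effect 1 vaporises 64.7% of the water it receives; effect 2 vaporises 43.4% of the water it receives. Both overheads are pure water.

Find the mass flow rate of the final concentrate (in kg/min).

water in feed = 1730×0.533 = 922.09 kg/min.
After stage 1: water left = (1−0.647)×922.09 = 325.5; stream total = 1133.4 kg/min.
After stage 2: water left = (1−0.434)×325.5 = 184.23; final concentrate = 992.14 kg/min.

992.1 kg/min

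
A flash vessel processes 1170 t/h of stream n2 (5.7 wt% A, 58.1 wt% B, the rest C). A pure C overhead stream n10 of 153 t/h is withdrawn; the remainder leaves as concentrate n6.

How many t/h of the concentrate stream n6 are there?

Concentrate = 1170 − 153 = 1017 t/h.

1017 t/h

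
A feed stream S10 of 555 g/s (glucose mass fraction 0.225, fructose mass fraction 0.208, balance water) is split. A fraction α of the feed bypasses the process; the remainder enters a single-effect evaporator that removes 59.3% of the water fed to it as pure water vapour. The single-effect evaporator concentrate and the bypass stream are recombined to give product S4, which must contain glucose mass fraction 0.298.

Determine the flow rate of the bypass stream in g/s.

150.6 g/s

All 555×0.225 = 124.88 g/s of glucose reaches S4, so S4 = 124.88/0.298 = 419.04 g/s and vapour = 135.96 g/s.
The evaporator receives (1−α)·555 of feed at 0.567 water and removes 0.593 of that water:
0.593×0.567×(1−α)×555 = 135.96
(1−α) = 135.96/186.61 = 0.7286;  α = 0.2714.
Bypass flow = 0.2714×555 = 150.65 g/s.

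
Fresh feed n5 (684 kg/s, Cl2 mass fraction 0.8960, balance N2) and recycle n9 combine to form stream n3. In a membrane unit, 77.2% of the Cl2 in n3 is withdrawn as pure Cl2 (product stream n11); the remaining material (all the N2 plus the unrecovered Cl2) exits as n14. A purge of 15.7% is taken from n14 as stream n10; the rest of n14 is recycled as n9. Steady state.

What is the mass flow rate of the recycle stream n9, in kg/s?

527.8 kg/s

N2 enters only via n5 and leaves only via the purge: 684×0.104 = 0.157×(N2 in n14), and the membrane unit passes all N2, so N2 in n3 = N2 in n14 = 453.1 kg/s.
Cl2 in n3: m_A = 684×0.896 + (1−0.157)·(1−0.772)·m_A, so m_A = 612.86/0.8078 = 758.69 kg/s.
n14 = (1−0.772)×758.69 + 453.1 = 626.08 kg/s.
Recycle n9 = (1−0.157)×626.08 = 527.78 kg/s.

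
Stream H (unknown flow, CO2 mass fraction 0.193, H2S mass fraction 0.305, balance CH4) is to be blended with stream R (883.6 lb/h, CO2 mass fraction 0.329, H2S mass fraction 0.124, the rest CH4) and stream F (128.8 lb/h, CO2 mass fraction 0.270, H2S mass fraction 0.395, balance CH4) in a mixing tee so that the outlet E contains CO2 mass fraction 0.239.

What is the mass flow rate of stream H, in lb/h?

1816 lb/h

Let H be the unknown flow. Total out = 1012.4 + H.
CO2 balance: 325.48 + 0.193·H = 0.239·(1012.4 + H)
(0.193 − 0.239)·H = 0.239×1012.4 − 325.48 = -83.517
H = -83.517 / -0.046 = 1815.6 lb/h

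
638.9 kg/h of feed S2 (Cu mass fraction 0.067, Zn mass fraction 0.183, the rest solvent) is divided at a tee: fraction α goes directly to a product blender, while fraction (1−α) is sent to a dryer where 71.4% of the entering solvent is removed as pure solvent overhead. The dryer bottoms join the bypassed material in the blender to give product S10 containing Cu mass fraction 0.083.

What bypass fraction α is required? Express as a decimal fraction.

0.640

All 638.9×0.067 = 42.806 kg/h of Cu reaches S10, so S10 = 42.806/0.083 = 515.74 kg/h and vapour = 123.16 kg/h.
The evaporator receives (1−α)·638.9 of feed at 0.750 solvent and removes 0.714 of that solvent:
0.714×0.750×(1−α)×638.9 = 123.16
(1−α) = 123.16/342.13 = 0.3600;  α = 0.6400.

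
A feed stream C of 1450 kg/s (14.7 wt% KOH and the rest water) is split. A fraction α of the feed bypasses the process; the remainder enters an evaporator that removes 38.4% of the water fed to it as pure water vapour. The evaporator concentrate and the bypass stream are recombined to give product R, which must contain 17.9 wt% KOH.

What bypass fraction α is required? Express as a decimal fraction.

All 1450×0.147 = 213.15 kg/s of KOH reaches R, so R = 213.15/0.179 = 1190.8 kg/s and vapour = 259.22 kg/s.
The evaporator receives (1−α)·1450 of feed at 0.853 water and removes 0.384 of that water:
0.384×0.853×(1−α)×1450 = 259.22
(1−α) = 259.22/474.95 = 0.5458;  α = 0.4542.

0.454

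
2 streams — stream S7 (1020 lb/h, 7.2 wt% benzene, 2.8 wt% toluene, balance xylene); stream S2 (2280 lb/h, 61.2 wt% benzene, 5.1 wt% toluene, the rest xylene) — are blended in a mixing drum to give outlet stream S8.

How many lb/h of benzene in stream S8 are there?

1469 lb/h

benzene out = benzene in = 1020×0.072 + 2280×0.612 = 1468.8 lb/h.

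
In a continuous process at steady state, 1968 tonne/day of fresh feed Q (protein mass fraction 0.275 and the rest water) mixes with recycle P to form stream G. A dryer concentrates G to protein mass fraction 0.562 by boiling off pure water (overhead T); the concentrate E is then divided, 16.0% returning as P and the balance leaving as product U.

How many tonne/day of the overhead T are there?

Overall protein balance (none leaves overhead): protein in fresh feed = protein in product, i.e. 1968×0.275 = (1−0.160)·E·0.562.
E = 541.2/(0.562×0.840) = 1146.4 tonne/day.
Recycle P = 0.160×1146.4 = 183.43 tonne/day.
Combined feed G = 1968 + 183.43 = 2151.4 tonne/day.
Overhead T = G − E = 2151.4 − 1146.4 = 1005 tonne/day.

1005 tonne/day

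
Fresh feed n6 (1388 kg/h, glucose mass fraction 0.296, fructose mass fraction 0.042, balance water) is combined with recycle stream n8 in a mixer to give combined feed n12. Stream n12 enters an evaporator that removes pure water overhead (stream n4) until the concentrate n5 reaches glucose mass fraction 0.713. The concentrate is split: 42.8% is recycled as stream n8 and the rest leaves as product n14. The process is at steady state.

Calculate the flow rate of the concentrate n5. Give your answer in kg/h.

Overall glucose balance (none leaves overhead): glucose in fresh feed = glucose in product, i.e. 1388×0.296 = (1−0.428)·n5·0.713.
n5 = 410.85/(0.713×0.572) = 1007.4 kg/h.

1007 kg/h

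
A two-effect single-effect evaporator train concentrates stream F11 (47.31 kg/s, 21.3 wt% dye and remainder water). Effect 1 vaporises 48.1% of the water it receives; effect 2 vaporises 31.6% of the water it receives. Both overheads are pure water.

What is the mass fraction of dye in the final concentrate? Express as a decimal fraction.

water in feed = 47.31×0.787 = 37.233 kg/s.
After stage 1: water left = (1−0.481)×37.233 = 19.324; stream total = 29.401 kg/s.
After stage 2: water left = (1−0.316)×19.324 = 13.218; final concentrate = 23.295 kg/s.
dye fraction = 10.077/23.295 = 0.4326.

0.4326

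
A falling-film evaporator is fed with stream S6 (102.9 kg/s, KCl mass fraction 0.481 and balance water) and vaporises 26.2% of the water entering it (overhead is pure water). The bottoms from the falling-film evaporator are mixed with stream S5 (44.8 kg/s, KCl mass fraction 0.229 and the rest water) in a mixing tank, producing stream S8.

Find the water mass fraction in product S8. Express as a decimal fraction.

Vapour removed = 0.262×0.519×102.9 = 13.992 kg/s; concentrate = 88.908 kg/s.
water reaching the mixer = 39.413 (from concentrate) + 44.8×0.771 = 73.954 kg/s.
Product flow = 88.908 + 44.8 = 133.71 kg/s; water fraction = 0.553.

0.553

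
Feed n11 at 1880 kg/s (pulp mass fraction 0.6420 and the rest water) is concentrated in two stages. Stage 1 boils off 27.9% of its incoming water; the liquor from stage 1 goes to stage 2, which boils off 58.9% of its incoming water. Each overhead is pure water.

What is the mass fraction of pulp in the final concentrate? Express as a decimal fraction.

water in feed = 1880×0.358 = 673.04 kg/s.
After stage 1: water left = (1−0.279)×673.04 = 485.26; stream total = 1692.2 kg/s.
After stage 2: water left = (1−0.589)×485.26 = 199.44; final concentrate = 1406.4 kg/s.
pulp fraction = 1207/1406.4 = 0.8582.

0.8582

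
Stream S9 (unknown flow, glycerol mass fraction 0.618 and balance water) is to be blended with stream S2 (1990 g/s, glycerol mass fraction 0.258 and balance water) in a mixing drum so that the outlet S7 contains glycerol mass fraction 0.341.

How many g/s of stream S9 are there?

596.3 g/s

Let S9 be the unknown flow. Total out = 1990 + S9.
glycerol balance: 513.42 + 0.618·S9 = 0.341·(1990 + S9)
(0.618 − 0.341)·S9 = 0.341×1990 − 513.42 = 165.17
S9 = 165.17 / 0.277 = 596.28 g/s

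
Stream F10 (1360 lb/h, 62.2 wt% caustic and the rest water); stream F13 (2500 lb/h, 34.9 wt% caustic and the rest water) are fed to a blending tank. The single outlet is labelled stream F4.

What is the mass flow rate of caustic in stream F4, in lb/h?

1718 lb/h

caustic out = caustic in = 1360×0.622 + 2500×0.349 = 1718.4 lb/h.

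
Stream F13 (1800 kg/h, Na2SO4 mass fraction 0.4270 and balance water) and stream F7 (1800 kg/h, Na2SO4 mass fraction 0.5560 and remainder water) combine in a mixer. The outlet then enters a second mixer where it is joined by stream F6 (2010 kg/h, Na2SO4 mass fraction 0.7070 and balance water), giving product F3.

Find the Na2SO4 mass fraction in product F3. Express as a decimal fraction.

0.5687

Overall, product flow = 5610 kg/h.
Na2SO4 in = 1800×0.427 + 1800×0.556 + 2010×0.707 = 3190.5 kg/h.
Na2SO4 fraction in F3 = 0.5687.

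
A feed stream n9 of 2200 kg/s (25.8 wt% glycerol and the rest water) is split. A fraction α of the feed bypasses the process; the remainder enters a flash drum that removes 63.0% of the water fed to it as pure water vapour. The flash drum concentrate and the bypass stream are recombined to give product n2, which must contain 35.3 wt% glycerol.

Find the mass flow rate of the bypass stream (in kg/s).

933.4 kg/s

All 2200×0.258 = 567.6 kg/s of glycerol reaches n2, so n2 = 567.6/0.353 = 1607.9 kg/s and vapour = 592.07 kg/s.
The evaporator receives (1−α)·2200 of feed at 0.742 water and removes 0.630 of that water:
0.630×0.742×(1−α)×2200 = 592.07
(1−α) = 592.07/1028.4 = 0.5757;  α = 0.4243.
Bypass flow = 0.4243×2200 = 933.44 kg/s.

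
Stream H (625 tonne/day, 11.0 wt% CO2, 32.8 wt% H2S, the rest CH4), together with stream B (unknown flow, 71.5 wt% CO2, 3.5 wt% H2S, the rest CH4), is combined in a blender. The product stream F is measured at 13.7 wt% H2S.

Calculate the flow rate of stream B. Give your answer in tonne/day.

Let B be the unknown flow. Total out = 625 + B.
H2S balance: 205 + 0.035·B = 0.137·(625 + B)
(0.035 − 0.137)·B = 0.137×625 − 205 = -119.38
B = -119.38 / -0.102 = 1170.3 tonne/day

1170 tonne/day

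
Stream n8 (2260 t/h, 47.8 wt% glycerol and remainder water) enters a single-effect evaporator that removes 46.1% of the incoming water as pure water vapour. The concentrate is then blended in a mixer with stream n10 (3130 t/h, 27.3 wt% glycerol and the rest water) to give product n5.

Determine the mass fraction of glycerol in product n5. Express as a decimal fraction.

Vapour removed = 0.461×0.522×2260 = 543.85 t/h; concentrate = 1716.1 t/h.
glycerol reaching the mixer = 1080.3 (from concentrate) + 3130×0.273 = 1934.8 t/h.
Product flow = 1716.1 + 3130 = 4846.1 t/h; glycerol fraction = 0.3992.

0.3992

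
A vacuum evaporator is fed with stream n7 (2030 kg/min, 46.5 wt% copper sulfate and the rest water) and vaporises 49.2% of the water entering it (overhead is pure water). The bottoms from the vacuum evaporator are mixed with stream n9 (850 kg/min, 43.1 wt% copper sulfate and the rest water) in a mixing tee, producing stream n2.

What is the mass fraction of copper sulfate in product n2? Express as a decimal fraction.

0.559

Vapour removed = 0.492×0.535×2030 = 534.34 kg/min; concentrate = 1495.7 kg/min.
copper sulfate reaching the mixer = 943.95 (from concentrate) + 850×0.431 = 1310.3 kg/min.
Product flow = 1495.7 + 850 = 2345.7 kg/min; copper sulfate fraction = 0.559.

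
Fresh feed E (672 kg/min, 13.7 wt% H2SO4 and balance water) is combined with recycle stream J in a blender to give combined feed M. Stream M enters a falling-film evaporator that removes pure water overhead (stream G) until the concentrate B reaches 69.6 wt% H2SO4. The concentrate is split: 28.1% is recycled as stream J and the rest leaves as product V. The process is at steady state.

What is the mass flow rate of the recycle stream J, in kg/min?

51.7 kg/min

Overall H2SO4 balance (none leaves overhead): H2SO4 in fresh feed = H2SO4 in product, i.e. 672×0.137 = (1−0.281)·B·0.696.
B = 92.064/(0.696×0.719) = 183.97 kg/min.
Recycle J = 0.281×183.97 = 51.696 kg/min.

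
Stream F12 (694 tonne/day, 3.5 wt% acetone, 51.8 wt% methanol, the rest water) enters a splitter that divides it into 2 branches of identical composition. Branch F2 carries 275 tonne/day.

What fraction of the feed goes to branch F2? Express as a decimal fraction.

Fraction to F2 = 275/694 = 0.3963.

0.396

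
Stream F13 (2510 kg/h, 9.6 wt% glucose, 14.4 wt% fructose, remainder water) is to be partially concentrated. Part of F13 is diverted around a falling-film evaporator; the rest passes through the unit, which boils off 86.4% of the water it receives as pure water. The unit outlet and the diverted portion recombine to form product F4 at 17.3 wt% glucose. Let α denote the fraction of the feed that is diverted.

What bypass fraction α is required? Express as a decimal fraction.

All 2510×0.096 = 240.96 kg/h of glucose reaches F4, so F4 = 240.96/0.173 = 1392.8 kg/h and vapour = 1117.2 kg/h.
The evaporator receives (1−α)·2510 of feed at 0.760 water and removes 0.864 of that water:
0.864×0.760×(1−α)×2510 = 1117.2
(1−α) = 1117.2/1648.2 = 0.6778;  α = 0.3222.

0.322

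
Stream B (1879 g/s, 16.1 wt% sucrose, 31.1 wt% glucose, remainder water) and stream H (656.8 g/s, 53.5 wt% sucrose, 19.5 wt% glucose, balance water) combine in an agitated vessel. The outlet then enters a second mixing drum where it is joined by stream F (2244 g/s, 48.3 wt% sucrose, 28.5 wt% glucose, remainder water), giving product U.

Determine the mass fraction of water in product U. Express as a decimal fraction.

0.354

Overall, product flow = 4779.8 g/s.
water in = 1879×0.528 + 656.8×0.270 + 2244×0.232 = 1690.1 g/s.
water fraction in U = 0.354.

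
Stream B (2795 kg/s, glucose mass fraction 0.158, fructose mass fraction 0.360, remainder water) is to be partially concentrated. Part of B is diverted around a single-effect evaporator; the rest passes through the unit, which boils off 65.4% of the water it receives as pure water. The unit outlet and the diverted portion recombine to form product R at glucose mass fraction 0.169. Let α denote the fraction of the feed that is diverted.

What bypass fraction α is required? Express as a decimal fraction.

All 2795×0.158 = 441.61 kg/s of glucose reaches R, so R = 441.61/0.169 = 2613.1 kg/s and vapour = 181.92 kg/s.
The evaporator receives (1−α)·2795 of feed at 0.482 water and removes 0.654 of that water:
0.654×0.482×(1−α)×2795 = 181.92
(1−α) = 181.92/881.06 = 0.2065;  α = 0.7935.

0.794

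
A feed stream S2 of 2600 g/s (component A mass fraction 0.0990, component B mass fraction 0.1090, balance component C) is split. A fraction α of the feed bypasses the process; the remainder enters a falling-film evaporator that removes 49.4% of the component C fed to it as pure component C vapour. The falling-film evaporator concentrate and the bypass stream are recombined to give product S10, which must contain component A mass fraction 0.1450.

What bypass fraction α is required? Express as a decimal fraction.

0.189

All 2600×0.099 = 257.4 g/s of component A reaches S10, so S10 = 257.4/0.145 = 1775.2 g/s and vapour = 824.83 g/s.
The evaporator receives (1−α)·2600 of feed at 0.792 component C and removes 0.494 of that component C:
0.494×0.792×(1−α)×2600 = 824.83
(1−α) = 824.83/1017.2 = 0.8108;  α = 0.1892.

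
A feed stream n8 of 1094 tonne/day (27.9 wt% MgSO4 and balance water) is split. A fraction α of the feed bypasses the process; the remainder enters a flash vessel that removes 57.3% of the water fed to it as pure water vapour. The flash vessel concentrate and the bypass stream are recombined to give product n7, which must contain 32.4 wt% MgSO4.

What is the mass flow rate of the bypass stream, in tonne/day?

All 1094×0.279 = 305.23 tonne/day of MgSO4 reaches n7, so n7 = 305.23/0.324 = 942.06 tonne/day and vapour = 151.94 tonne/day.
The evaporator receives (1−α)·1094 of feed at 0.721 water and removes 0.573 of that water:
0.573×0.721×(1−α)×1094 = 151.94
(1−α) = 151.94/451.97 = 0.3362;  α = 0.6638.
Bypass flow = 0.6638×1094 = 726.21 tonne/day.

726.2 tonne/day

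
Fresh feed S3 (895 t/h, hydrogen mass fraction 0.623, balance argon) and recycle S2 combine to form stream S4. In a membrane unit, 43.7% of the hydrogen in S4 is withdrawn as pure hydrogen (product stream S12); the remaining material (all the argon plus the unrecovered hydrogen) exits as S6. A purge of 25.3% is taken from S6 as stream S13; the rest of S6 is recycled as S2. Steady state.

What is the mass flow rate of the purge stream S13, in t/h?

argon enters only via S3 and leaves only via the purge: 895×0.377 = 0.253×(argon in S6), and the membrane unit passes all argon, so argon in S4 = argon in S6 = 1333.7 t/h.
hydrogen in S4: m_A = 895×0.623 + (1−0.253)·(1−0.437)·m_A, so m_A = 557.59/0.5794 = 962.28 t/h.
S6 = (1−0.437)×962.28 + 1333.7 = 1875.4 t/h.
Purge S13 = 0.253×1875.4 = 474.48 t/h.

474.5 t/h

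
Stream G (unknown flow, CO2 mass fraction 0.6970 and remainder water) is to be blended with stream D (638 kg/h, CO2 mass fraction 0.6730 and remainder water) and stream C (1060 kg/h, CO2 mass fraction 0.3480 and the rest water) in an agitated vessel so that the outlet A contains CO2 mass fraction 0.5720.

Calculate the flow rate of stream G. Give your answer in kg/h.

1384 kg/h

Let G be the unknown flow. Total out = 1698 + G.
CO2 balance: 798.25 + 0.697·G = 0.572·(1698 + G)
(0.697 − 0.572)·G = 0.572×1698 − 798.25 = 173
G = 173 / 0.125 = 1384 kg/h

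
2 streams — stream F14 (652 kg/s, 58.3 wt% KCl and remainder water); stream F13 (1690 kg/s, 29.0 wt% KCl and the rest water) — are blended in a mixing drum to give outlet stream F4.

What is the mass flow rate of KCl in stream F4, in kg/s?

KCl out = KCl in = 652×0.583 + 1690×0.290 = 870.22 kg/s.

870.2 kg/s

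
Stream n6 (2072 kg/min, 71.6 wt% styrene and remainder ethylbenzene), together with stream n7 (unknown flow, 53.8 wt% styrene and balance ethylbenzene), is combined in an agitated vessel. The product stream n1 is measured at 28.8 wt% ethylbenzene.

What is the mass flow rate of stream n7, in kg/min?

47.63 kg/min

Let n7 be the unknown flow. Total out = 2072 + n7.
ethylbenzene balance: 588.45 + 0.462·n7 = 0.288·(2072 + n7)
(0.462 − 0.288)·n7 = 0.288×2072 − 588.45 = 8.288
n7 = 8.288 / 0.174 = 47.632 kg/min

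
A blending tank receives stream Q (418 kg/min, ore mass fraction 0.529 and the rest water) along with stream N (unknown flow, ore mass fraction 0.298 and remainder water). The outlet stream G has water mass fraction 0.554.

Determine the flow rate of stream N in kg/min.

234.4 kg/min

Let N be the unknown flow. Total out = 418 + N.
water balance: 196.88 + 0.702·N = 0.554·(418 + N)
(0.702 − 0.554)·N = 0.554×418 − 196.88 = 34.694
N = 34.694 / 0.148 = 234.42 kg/min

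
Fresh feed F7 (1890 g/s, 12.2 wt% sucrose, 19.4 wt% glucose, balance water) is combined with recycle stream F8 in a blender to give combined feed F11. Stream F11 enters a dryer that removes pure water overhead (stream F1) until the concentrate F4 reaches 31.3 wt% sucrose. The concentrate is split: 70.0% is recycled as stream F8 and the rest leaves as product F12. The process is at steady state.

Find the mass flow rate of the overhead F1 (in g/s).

1153 g/s

Overall sucrose balance (none leaves overhead): sucrose in fresh feed = sucrose in product, i.e. 1890×0.122 = (1−0.700)·F4·0.313.
F4 = 230.58/(0.313×0.300) = 2455.6 g/s.
Recycle F8 = 0.700×2455.6 = 1718.9 g/s.
Combined feed F11 = 1890 + 1718.9 = 3608.9 g/s.
Overhead F1 = F11 − F4 = 3608.9 − 2455.6 = 1153.3 g/s.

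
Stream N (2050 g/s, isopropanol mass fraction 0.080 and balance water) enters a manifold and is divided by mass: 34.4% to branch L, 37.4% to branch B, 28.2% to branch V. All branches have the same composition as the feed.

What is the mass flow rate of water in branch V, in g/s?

531.9 g/s

Branch V total = 0.282×2050 = 578.1 g/s.
water in V = 0.920×578.1 = 531.85 g/s.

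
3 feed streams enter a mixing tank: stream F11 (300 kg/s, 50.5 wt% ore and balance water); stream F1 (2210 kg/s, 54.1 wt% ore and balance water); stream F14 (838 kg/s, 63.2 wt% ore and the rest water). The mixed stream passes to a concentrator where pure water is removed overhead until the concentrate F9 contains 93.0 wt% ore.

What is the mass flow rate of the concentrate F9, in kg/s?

2018 kg/s

ore entering = 300×0.505 + 2210×0.541 + 838×0.632 = 1876.7 kg/s.
All ore reports to F9, so F9 = 1876.7/0.930 = 2018 kg/s.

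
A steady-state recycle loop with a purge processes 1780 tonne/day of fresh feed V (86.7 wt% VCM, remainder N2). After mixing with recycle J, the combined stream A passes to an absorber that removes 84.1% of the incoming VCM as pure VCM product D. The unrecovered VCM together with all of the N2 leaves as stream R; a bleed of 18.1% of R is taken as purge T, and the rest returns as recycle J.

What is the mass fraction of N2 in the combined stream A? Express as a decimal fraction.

0.424

N2 enters only via V and leaves only via the purge: 1780×0.133 = 0.181×(N2 in R), and the absorber passes all N2, so N2 in A = N2 in R = 1308 tonne/day.
VCM in A: m_A = 1780×0.867 + (1−0.181)·(1−0.841)·m_A, so m_A = 1543.3/0.8698 = 1774.3 tonne/day.
A = 1774.3 + 1308 = 3082.3 tonne/day.
N2 fraction in A = 1308/3082.3 = 0.424.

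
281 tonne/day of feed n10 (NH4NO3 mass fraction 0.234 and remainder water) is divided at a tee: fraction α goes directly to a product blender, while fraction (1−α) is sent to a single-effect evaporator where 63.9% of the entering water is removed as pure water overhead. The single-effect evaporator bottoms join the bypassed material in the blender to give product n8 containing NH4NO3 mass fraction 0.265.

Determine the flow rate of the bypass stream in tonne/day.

213.8 tonne/day

All 281×0.234 = 65.754 tonne/day of NH4NO3 reaches n8, so n8 = 65.754/0.265 = 248.13 tonne/day and vapour = 32.872 tonne/day.
The evaporator receives (1−α)·281 of feed at 0.766 water and removes 0.639 of that water:
0.639×0.766×(1−α)×281 = 32.872
(1−α) = 32.872/137.54 = 0.2390;  α = 0.7610.
Bypass flow = 0.7610×281 = 213.84 tonne/day.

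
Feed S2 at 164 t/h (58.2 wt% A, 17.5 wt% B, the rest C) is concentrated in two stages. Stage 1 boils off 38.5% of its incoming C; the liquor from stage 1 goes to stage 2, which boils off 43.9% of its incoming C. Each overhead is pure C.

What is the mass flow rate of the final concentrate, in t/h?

C in feed = 164×0.243 = 39.852 t/h.
After stage 1: C left = (1−0.385)×39.852 = 24.509; stream total = 148.66 t/h.
After stage 2: C left = (1−0.439)×24.509 = 13.75; final concentrate = 137.9 t/h.

137.9 t/h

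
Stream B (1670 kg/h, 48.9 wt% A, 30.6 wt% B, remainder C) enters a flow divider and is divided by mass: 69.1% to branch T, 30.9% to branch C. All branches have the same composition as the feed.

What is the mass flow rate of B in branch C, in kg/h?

157.9 kg/h

Branch C total = 0.309×1670 = 516.03 kg/h.
B in C = 0.306×516.03 = 157.91 kg/h.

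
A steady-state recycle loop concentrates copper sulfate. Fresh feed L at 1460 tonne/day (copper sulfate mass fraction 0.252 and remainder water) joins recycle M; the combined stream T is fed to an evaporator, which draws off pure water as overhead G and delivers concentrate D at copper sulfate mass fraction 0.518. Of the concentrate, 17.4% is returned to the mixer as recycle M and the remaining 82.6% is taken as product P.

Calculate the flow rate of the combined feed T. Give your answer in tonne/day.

1610 tonne/day

Overall copper sulfate balance (none leaves overhead): copper sulfate in fresh feed = copper sulfate in product, i.e. 1460×0.252 = (1−0.174)·D·0.518.
D = 367.92/(0.518×0.826) = 859.89 tonne/day.
Recycle M = 0.174×859.89 = 149.62 tonne/day.
Combined feed T = 1460 + 149.62 = 1609.6 tonne/day.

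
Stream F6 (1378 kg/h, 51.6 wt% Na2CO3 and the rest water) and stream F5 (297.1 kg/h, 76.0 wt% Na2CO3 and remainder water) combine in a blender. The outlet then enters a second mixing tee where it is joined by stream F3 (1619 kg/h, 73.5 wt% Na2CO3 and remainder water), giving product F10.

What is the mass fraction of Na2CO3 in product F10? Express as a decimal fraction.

0.646

Overall, product flow = 3294.1 kg/h.
Na2CO3 in = 1378×0.516 + 297.1×0.760 + 1619×0.735 = 2126.8 kg/h.
Na2CO3 fraction in F10 = 0.646.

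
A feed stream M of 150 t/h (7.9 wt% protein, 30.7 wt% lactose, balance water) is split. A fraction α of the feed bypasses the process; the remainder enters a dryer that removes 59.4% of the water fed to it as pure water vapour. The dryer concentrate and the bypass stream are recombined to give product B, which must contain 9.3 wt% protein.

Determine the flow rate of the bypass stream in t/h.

88.09 t/h

All 150×0.079 = 11.85 t/h of protein reaches B, so B = 11.85/0.093 = 127.42 t/h and vapour = 22.581 t/h.
The evaporator receives (1−α)·150 of feed at 0.614 water and removes 0.594 of that water:
0.594×0.614×(1−α)×150 = 22.581
(1−α) = 22.581/54.707 = 0.4128;  α = 0.5872.
Bypass flow = 0.5872×150 = 88.087 t/h.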